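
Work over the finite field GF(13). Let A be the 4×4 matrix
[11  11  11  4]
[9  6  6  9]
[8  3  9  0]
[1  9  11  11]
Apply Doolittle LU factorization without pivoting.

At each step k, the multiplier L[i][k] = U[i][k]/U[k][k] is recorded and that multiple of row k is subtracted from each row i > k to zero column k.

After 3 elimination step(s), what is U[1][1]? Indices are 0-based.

Step 1: pivot at (0,0) is 11.
  row1 ← row1 − (2)·row0  ⇒  L[1][0]=2, U row1=(0, 10, 10, 1)
  row2 ← row2 − (9)·row0  ⇒  L[2][0]=9, U row2=(0, 8, 1, 3)
  row3 ← row3 − (6)·row0  ⇒  L[3][0]=6, U row3=(0, 8, 10, 0)
Step 2: pivot at (1,1) is 10.
  row2 ← row2 − (6)·row1  ⇒  L[2][1]=6, U row2=(0, 0, 6, 10)
  row3 ← row3 − (6)·row1  ⇒  L[3][1]=6, U row3=(0, 0, 2, 7)
Step 3: pivot at (2,2) is 6.
  row3 ← row3 − (9)·row2  ⇒  L[3][2]=9, U row3=(0, 0, 0, 8)

U[1][1] = 10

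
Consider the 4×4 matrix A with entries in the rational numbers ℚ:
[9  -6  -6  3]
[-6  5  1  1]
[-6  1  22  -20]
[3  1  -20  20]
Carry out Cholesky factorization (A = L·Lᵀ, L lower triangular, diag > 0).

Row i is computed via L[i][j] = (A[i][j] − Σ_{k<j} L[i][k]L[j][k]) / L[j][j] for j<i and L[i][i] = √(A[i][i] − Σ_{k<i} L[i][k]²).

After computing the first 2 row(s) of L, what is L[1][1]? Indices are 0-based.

L[1][1] = 1

Step 1: L[0][0] = √(9) = 3.
  L[1][0] = (-6) / L[0][0] = -2.
Step 2: L[1][1] = √(1) = 1.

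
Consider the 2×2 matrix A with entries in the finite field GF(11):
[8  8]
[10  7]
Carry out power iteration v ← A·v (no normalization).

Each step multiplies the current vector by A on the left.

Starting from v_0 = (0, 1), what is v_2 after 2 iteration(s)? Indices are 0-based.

v_2 = (10, 8)

v_0 = (0, 1).
v_1 = A·v_0 = (8, 7).
v_2 = A·v_1 = (10, 8).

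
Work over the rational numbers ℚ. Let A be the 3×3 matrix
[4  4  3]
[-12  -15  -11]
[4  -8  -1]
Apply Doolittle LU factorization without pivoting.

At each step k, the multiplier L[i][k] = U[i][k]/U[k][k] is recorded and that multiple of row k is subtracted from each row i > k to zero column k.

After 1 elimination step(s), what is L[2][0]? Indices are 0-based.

L[2][0] = 1

[col 0] pivot 4
  R1 -= -3*R0 → (0, -3, -2)  (L[1][0] := -3)
  R2 -= 1*R0 → (0, -12, -4)  (L[2][0] := 1)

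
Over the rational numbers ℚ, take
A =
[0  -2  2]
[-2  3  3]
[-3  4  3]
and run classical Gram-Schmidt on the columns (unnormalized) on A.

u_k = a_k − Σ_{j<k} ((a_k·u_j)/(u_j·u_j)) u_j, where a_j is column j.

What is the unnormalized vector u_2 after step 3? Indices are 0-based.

u_2 = (8/53, 48/53, -32/53)

Step 1: u_0 = a_0 = (0, -2, -3).
Step 2: u_1 = a_1 − (-18/13)·u_0 = (-2, 3/13, -2/13).
Step 3: u_2 = a_2 − (-15/13)·u_0 − (-49/53)·u_1 = (8/53, 48/53, -32/53).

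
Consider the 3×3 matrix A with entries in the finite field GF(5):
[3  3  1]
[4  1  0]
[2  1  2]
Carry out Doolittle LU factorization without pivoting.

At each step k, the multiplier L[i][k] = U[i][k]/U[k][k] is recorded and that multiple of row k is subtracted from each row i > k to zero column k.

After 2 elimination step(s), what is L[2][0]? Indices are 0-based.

[col 0] pivot 3
  R1 -= 3*R0 → (0, 2, 2)  (L[1][0] := 3)
  R2 -= 4*R0 → (0, 4, 3)  (L[2][0] := 4)
[col 1] pivot 2
  R2 -= 2*R1 → (0, 0, 4)  (L[2][1] := 2)

L[2][0] = 4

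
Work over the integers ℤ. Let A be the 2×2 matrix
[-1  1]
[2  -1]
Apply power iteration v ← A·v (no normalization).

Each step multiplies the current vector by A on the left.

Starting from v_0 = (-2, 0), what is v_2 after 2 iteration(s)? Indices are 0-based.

v_2 = (-6, 8)

v_0 = (-2, 0).
v_1 = A·v_0 = (2, -4).
v_2 = A·v_1 = (-6, 8).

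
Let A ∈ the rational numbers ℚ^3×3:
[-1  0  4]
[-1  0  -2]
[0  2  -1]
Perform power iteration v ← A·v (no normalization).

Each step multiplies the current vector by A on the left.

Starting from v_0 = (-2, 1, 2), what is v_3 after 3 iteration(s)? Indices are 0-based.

v_0 = (-2, 1, 2).
v_1 = A·v_0 = (10, -2, 0).
v_2 = A·v_1 = (-10, -10, -4).
v_3 = A·v_2 = (-6, 18, -16).

v_3 = (-6, 18, -16)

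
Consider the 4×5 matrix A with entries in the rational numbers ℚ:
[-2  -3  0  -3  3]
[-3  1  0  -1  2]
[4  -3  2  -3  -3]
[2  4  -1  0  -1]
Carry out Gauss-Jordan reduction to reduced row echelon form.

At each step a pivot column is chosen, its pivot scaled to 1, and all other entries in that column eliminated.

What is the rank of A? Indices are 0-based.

step 1: normalize row 0 (÷-2) = (1, 3/2, 0, 3/2, -3/2)
  row 1: subtract -3×row0 = (0, 11/2, 0, 7/2, -5/2)
  row 2: subtract 4×row0 = (0, -9, 2, -9, 3)
  row 3: subtract 2×row0 = (0, 1, -1, -3, 2)
step 2: normalize row 1 (÷11/2) = (0, 1, 0, 7/11, -5/11)
  row 0: subtract 3/2×row1 = (1, 0, 0, 6/11, -9/11)
  row 2: subtract -9×row1 = (0, 0, 2, -36/11, -12/11)
  row 3: subtract 1×row1 = (0, 0, -1, -40/11, 27/11)
step 3: normalize row 2 (÷2) = (0, 0, 1, -18/11, -6/11)
  row 3: subtract -1×row2 = (0, 0, 0, -58/11, 21/11)
step 4: normalize row 3 (÷-58/11) = (0, 0, 0, 1, -21/58)
  row 0: subtract 6/11×row3 = (1, 0, 0, 0, -18/29)
  row 1: subtract 7/11×row3 = (0, 1, 0, 0, -13/58)
  row 2: subtract -18/11×row3 = (0, 0, 1, 0, -33/29)

rank = 4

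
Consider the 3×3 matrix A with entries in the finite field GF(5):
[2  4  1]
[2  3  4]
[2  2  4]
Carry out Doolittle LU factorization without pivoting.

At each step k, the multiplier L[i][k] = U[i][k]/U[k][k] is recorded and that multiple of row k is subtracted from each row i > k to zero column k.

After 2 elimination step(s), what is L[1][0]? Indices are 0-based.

L[1][0] = 1

[col 0] pivot 2
  R1 -= 1*R0 → (0, 4, 3)  (L[1][0] := 1)
  R2 -= 1*R0 → (0, 3, 3)  (L[2][0] := 1)
[col 1] pivot 4
  R2 -= 2*R1 → (0, 0, 2)  (L[2][1] := 2)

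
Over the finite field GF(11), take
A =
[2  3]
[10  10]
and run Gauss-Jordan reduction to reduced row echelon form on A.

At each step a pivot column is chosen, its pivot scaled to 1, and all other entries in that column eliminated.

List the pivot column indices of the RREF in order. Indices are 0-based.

step 1: normalize row 0 (÷2) = (1, 7)
  row 1: subtract 10×row0 = (0, 6)
step 2: normalize row 1 (÷6) = (0, 1)
  row 0: subtract 7×row1 = (1, 0)

pivot columns: 0, 1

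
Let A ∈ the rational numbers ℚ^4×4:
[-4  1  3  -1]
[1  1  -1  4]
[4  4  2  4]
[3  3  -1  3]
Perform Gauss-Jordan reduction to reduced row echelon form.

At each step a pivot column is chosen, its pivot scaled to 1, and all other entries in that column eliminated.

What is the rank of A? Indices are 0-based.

step 1: normalize row 0 (÷-4) = (1, -1/4, -3/4, 1/4)
  row 1: subtract 1×row0 = (0, 5/4, -1/4, 15/4)
  row 2: subtract 4×row0 = (0, 5, 5, 3)
  row 3: subtract 3×row0 = (0, 15/4, 5/4, 9/4)
step 2: normalize row 1 (÷5/4) = (0, 1, -1/5, 3)
  row 0: subtract -1/4×row1 = (1, 0, -4/5, 1)
  row 2: subtract 5×row1 = (0, 0, 6, -12)
  row 3: subtract 15/4×row1 = (0, 0, 2, -9)
step 3: normalize row 2 (÷6) = (0, 0, 1, -2)
  row 0: subtract -4/5×row2 = (1, 0, 0, -3/5)
  row 1: subtract -1/5×row2 = (0, 1, 0, 13/5)
  row 3: subtract 2×row2 = (0, 0, 0, -5)
step 4: normalize row 3 (÷-5) = (0, 0, 0, 1)
  row 0: subtract -3/5×row3 = (1, 0, 0, 0)
  row 1: subtract 13/5×row3 = (0, 1, 0, 0)
  row 2: subtract -2×row3 = (0, 0, 1, 0)

rank = 4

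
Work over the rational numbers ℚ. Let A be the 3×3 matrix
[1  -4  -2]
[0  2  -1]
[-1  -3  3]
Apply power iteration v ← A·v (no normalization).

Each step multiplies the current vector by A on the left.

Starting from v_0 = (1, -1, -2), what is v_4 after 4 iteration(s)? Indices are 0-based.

v_4 = (111, 150, -406)

v_0 = (1, -1, -2).
v_1 = A·v_0 = (9, 0, -4).
v_2 = A·v_1 = (17, 4, -21).
v_3 = A·v_2 = (43, 29, -92).
v_4 = A·v_3 = (111, 150, -406).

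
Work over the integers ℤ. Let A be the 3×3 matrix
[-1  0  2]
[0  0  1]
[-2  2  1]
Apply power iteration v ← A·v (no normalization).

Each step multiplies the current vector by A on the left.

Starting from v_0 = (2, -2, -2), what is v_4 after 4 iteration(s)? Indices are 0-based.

v_4 = (2, 6, -18)

v_0 = (2, -2, -2).
v_1 = A·v_0 = (-6, -2, -10).
v_2 = A·v_1 = (-14, -10, -2).
v_3 = A·v_2 = (10, -2, 6).
v_4 = A·v_3 = (2, 6, -18).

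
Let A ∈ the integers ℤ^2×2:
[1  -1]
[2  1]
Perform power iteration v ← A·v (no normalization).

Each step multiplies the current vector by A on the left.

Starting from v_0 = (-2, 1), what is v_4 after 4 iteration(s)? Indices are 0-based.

v_0 = (-2, 1).
v_1 = A·v_0 = (-3, -3).
v_2 = A·v_1 = (0, -9).
v_3 = A·v_2 = (9, -9).
v_4 = A·v_3 = (18, 9).

v_4 = (18, 9)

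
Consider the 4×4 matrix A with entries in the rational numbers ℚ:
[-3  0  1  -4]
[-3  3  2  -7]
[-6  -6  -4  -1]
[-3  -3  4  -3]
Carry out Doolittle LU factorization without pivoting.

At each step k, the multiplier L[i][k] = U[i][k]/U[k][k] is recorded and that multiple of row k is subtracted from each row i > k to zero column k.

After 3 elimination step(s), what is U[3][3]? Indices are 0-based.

U[3][3] = -1

k=0: U[0][0]=-3
  eliminate (1,0): mult=1, new row 1: (0, 3, 1, -3); set L[1][0]=1
  eliminate (2,0): mult=2, new row 2: (0, -6, -6, 7); set L[2][0]=2
  eliminate (3,0): mult=1, new row 3: (0, -3, 3, 1); set L[3][0]=1
k=1: U[1][1]=3
  eliminate (2,1): mult=-2, new row 2: (0, 0, -4, 1); set L[2][1]=-2
  eliminate (3,1): mult=-1, new row 3: (0, 0, 4, -2); set L[3][1]=-1
k=2: U[2][2]=-4
  eliminate (3,2): mult=-1, new row 3: (0, 0, 0, -1); set L[3][2]=-1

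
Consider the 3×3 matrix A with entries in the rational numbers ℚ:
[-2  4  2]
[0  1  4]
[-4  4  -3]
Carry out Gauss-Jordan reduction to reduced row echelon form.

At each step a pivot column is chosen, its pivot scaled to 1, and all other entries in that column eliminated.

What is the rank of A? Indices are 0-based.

rank = 3

pivot(0,0)=-2: scale R0 → (1, -2, -1)
  clear (2,0): R2 −= (-4)R0 → (0, -4, -7)
pivot(1,1)=1: scale R1 → (0, 1, 4)
  clear (0,1): R0 −= (-2)R1 → (1, 0, 7)
  clear (2,1): R2 −= (-4)R1 → (0, 0, 9)
pivot(2,2)=9: scale R2 → (0, 0, 1)
  clear (0,2): R0 −= (7)R2 → (1, 0, 0)
  clear (1,2): R1 −= (4)R2 → (0, 1, 0)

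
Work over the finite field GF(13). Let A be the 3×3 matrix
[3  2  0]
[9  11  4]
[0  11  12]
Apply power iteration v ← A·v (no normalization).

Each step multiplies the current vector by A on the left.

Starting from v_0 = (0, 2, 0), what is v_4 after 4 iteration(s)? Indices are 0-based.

v_4 = (0, 11, 12)

v_0 = (0, 2, 0).
v_1 = A·v_0 = (4, 9, 9).
v_2 = A·v_1 = (4, 2, 12).
v_3 = A·v_2 = (3, 2, 10).
v_4 = A·v_3 = (0, 11, 12).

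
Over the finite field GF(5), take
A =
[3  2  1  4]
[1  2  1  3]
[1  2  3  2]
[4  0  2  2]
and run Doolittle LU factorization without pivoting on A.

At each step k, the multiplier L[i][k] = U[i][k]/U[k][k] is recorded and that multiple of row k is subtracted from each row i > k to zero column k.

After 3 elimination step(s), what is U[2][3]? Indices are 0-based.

U[2][3] = 4

[col 0] pivot 3
  R1 -= 2*R0 → (0, 3, 4, 0)  (L[1][0] := 2)
  R2 -= 2*R0 → (0, 3, 1, 4)  (L[2][0] := 2)
  R3 -= 3*R0 → (0, 4, 4, 0)  (L[3][0] := 3)
[col 1] pivot 3
  R2 -= 1*R1 → (0, 0, 2, 4)  (L[2][1] := 1)
  R3 -= 3*R1 → (0, 0, 2, 0)  (L[3][1] := 3)
[col 2] pivot 2
  R3 -= 1*R2 → (0, 0, 0, 1)  (L[3][2] := 1)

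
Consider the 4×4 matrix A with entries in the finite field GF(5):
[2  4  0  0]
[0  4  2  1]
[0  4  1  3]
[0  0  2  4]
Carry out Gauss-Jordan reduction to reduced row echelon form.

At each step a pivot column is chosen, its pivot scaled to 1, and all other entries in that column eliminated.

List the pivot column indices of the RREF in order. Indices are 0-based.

step 1: normalize row 0 (÷2) = (1, 2, 0, 0)
step 2: normalize row 1 (÷4) = (0, 1, 3, 4)
  row 0: subtract 2×row1 = (1, 0, 4, 2)
  row 2: subtract 4×row1 = (0, 0, 4, 2)
step 3: normalize row 2 (÷4) = (0, 0, 1, 3)
  row 0: subtract 4×row2 = (1, 0, 0, 0)
  row 1: subtract 3×row2 = (0, 1, 0, 0)
  row 3: subtract 2×row2 = (0, 0, 0, 3)
step 4: normalize row 3 (÷3) = (0, 0, 0, 1)
  row 2: subtract 3×row3 = (0, 0, 1, 0)

pivot columns: 0, 1, 2, 3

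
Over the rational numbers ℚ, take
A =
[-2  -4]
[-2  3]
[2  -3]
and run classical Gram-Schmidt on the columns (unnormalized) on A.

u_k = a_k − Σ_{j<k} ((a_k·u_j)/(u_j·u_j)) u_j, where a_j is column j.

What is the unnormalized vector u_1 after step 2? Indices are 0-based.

u_1 = (-14/3, 7/3, -7/3)

Step 1: u_0 = a_0 = (-2, -2, 2).
Step 2: u_1 = a_1 − (-1/3)·u_0 = (-14/3, 7/3, -7/3).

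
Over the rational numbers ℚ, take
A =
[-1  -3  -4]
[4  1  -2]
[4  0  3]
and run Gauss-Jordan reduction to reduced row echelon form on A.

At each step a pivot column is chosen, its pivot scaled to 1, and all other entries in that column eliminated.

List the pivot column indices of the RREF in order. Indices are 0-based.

pivot columns: 0, 1, 2

step 1: normalize row 0 (÷-1) = (1, 3, 4)
  row 1: subtract 4×row0 = (0, -11, -18)
  row 2: subtract 4×row0 = (0, -12, -13)
step 2: normalize row 1 (÷-11) = (0, 1, 18/11)
  row 0: subtract 3×row1 = (1, 0, -10/11)
  row 2: subtract -12×row1 = (0, 0, 73/11)
step 3: normalize row 2 (÷73/11) = (0, 0, 1)
  row 0: subtract -10/11×row2 = (1, 0, 0)
  row 1: subtract 18/11×row2 = (0, 1, 0)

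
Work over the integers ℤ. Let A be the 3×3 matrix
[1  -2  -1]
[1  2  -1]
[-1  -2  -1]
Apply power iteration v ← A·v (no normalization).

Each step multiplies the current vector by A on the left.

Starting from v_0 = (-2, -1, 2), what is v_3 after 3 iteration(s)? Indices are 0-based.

v_0 = (-2, -1, 2).
v_1 = A·v_0 = (-2, -6, 2).
v_2 = A·v_1 = (8, -16, 12).
v_3 = A·v_2 = (28, -36, 12).

v_3 = (28, -36, 12)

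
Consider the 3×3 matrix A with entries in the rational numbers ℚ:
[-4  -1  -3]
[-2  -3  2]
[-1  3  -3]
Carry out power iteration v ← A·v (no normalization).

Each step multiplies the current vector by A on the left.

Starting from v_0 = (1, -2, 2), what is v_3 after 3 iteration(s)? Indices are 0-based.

v_3 = (-431, 118, -378)

v_0 = (1, -2, 2).
v_1 = A·v_0 = (-8, 8, -13).
v_2 = A·v_1 = (63, -34, 71).
v_3 = A·v_2 = (-431, 118, -378).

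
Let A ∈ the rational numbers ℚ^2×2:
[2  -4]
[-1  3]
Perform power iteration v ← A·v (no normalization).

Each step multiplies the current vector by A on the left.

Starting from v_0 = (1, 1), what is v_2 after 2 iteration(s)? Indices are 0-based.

v_0 = (1, 1).
v_1 = A·v_0 = (-2, 2).
v_2 = A·v_1 = (-12, 8).

v_2 = (-12, 8)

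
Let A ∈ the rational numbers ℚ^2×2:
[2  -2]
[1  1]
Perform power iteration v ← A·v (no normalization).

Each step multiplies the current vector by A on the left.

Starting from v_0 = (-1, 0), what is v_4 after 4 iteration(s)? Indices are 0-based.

v_0 = (-1, 0).
v_1 = A·v_0 = (-2, -1).
v_2 = A·v_1 = (-2, -3).
v_3 = A·v_2 = (2, -5).
v_4 = A·v_3 = (14, -3).

v_4 = (14, -3)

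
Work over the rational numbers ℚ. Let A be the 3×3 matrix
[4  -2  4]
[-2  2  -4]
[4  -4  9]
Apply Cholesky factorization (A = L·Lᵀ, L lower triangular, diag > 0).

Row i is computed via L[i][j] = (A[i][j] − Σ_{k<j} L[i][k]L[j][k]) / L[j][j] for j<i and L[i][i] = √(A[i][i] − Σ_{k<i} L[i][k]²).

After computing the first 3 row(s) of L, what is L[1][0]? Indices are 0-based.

Step 1: L[0][0] = √(4) = 2.
  L[1][0] = (-2) / L[0][0] = -1.
Step 2: L[1][1] = √(1) = 1.
  L[2][0] = (4) / L[0][0] = 2.
  L[2][1] = (-2) / L[1][1] = -2.
Step 3: L[2][2] = √(1) = 1.

L[1][0] = -1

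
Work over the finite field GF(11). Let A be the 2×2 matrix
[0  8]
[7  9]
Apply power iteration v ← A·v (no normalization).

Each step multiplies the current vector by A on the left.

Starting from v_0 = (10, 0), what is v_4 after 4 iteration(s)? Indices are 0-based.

v_0 = (10, 0).
v_1 = A·v_0 = (0, 4).
v_2 = A·v_1 = (10, 3).
v_3 = A·v_2 = (2, 9).
v_4 = A·v_3 = (6, 7).

v_4 = (6, 7)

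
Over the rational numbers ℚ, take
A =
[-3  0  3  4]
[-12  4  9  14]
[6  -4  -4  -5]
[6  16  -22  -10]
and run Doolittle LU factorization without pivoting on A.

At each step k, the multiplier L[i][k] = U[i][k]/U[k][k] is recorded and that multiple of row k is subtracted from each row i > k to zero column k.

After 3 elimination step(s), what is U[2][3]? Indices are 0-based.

k=0: U[0][0]=-3
  eliminate (1,0): mult=4, new row 1: (0, 4, -3, -2); set L[1][0]=4
  eliminate (2,0): mult=-2, new row 2: (0, -4, 2, 3); set L[2][0]=-2
  eliminate (3,0): mult=-2, new row 3: (0, 16, -16, -2); set L[3][0]=-2
k=1: U[1][1]=4
  eliminate (2,1): mult=-1, new row 2: (0, 0, -1, 1); set L[2][1]=-1
  eliminate (3,1): mult=4, new row 3: (0, 0, -4, 6); set L[3][1]=4
k=2: U[2][2]=-1
  eliminate (3,2): mult=4, new row 3: (0, 0, 0, 2); set L[3][2]=4

U[2][3] = 1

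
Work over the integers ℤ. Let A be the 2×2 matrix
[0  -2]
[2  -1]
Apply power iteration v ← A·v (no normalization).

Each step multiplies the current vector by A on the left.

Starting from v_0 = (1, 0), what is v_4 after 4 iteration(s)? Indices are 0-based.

v_4 = (12, 14)

v_0 = (1, 0).
v_1 = A·v_0 = (0, 2).
v_2 = A·v_1 = (-4, -2).
v_3 = A·v_2 = (4, -6).
v_4 = A·v_3 = (12, 14).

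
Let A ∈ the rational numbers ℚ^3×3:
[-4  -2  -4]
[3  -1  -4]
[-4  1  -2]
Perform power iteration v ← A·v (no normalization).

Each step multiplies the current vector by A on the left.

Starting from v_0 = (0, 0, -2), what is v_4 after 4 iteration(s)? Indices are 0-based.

v_0 = (0, 0, -2).
v_1 = A·v_0 = (8, 8, 4).
v_2 = A·v_1 = (-64, 0, -32).
v_3 = A·v_2 = (384, -64, 320).
v_4 = A·v_3 = (-2688, -64, -2240).

v_4 = (-2688, -64, -2240)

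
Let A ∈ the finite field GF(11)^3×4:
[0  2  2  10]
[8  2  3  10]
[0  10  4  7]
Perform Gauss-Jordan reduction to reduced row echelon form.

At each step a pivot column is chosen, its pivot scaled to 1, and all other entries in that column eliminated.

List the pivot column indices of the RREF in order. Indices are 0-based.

pivot columns: 0, 1, 2

step 1: exchange rows 0,1
step 1: normalize row 0 (÷8) = (1, 3, 10, 4)
step 2: normalize row 1 (÷2) = (0, 1, 1, 5)
  row 0: subtract 3×row1 = (1, 0, 7, 0)
  row 2: subtract 10×row1 = (0, 0, 5, 1)
step 3: normalize row 2 (÷5) = (0, 0, 1, 9)
  row 0: subtract 7×row2 = (1, 0, 0, 3)
  row 1: subtract 1×row2 = (0, 1, 0, 7)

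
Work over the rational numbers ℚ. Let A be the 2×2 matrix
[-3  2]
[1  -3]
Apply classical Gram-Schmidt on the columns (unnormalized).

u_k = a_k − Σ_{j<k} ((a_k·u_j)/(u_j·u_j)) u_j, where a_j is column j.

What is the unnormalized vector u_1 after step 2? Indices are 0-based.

u_1 = (-7/10, -21/10)

Step 1: u_0 = a_0 = (-3, 1).
Step 2: u_1 = a_1 − (-9/10)·u_0 = (-7/10, -21/10).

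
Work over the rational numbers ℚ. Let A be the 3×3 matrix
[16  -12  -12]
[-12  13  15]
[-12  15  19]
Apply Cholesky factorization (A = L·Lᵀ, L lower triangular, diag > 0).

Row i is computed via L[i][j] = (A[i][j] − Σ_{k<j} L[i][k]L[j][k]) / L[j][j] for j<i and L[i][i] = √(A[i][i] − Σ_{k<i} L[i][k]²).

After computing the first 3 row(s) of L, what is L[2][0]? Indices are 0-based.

L[2][0] = -3

Step 1: L[0][0] = √(16) = 4.
  L[1][0] = (-12) / L[0][0] = -3.
Step 2: L[1][1] = √(4) = 2.
  L[2][0] = (-12) / L[0][0] = -3.
  L[2][1] = (6) / L[1][1] = 3.
Step 3: L[2][2] = √(1) = 1.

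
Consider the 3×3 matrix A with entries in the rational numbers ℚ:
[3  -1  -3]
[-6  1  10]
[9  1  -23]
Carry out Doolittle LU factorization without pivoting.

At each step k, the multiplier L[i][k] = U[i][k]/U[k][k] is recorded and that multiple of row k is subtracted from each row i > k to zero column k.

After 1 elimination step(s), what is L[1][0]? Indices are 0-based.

L[1][0] = -2

k=0: U[0][0]=3
  eliminate (1,0): mult=-2, new row 1: (0, -1, 4); set L[1][0]=-2
  eliminate (2,0): mult=3, new row 2: (0, 4, -14); set L[2][0]=3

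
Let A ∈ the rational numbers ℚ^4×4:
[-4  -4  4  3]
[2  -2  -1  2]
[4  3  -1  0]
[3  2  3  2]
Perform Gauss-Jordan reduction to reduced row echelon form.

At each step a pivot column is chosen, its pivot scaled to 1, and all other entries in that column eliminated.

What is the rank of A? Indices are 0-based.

rank = 4

[1] R0 /= -4  ⇒  (1, 1, -1, -3/4)
     R1 -= 2·R0  ⇒  (0, -4, 1, 7/2)
     R2 -= 4·R0  ⇒  (0, -1, 3, 3)
     R3 -= 3·R0  ⇒  (0, -1, 6, 17/4)
[2] R1 /= -4  ⇒  (0, 1, -1/4, -7/8)
     R0 -= 1·R1  ⇒  (1, 0, -3/4, 1/8)
     R2 -= -1·R1  ⇒  (0, 0, 11/4, 17/8)
     R3 -= -1·R1  ⇒  (0, 0, 23/4, 27/8)
[3] R2 /= 11/4  ⇒  (0, 0, 1, 17/22)
     R0 -= -3/4·R2  ⇒  (1, 0, 0, 31/44)
     R1 -= -1/4·R2  ⇒  (0, 1, 0, -15/22)
     R3 -= 23/4·R2  ⇒  (0, 0, 0, -47/44)
[4] R3 /= -47/44  ⇒  (0, 0, 0, 1)
     R0 -= 31/44·R3  ⇒  (1, 0, 0, 0)
     R1 -= -15/22·R3  ⇒  (0, 1, 0, 0)
     R2 -= 17/22·R3  ⇒  (0, 0, 1, 0)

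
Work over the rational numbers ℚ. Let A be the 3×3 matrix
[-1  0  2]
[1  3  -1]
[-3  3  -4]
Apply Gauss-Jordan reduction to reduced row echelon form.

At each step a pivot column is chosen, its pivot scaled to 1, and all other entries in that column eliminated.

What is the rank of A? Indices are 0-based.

rank = 3

pivot(0,0)=-1: scale R0 → (1, 0, -2)
  clear (1,0): R1 −= (1)R0 → (0, 3, 1)
  clear (2,0): R2 −= (-3)R0 → (0, 3, -10)
pivot(1,1)=3: scale R1 → (0, 1, 1/3)
  clear (2,1): R2 −= (3)R1 → (0, 0, -11)
pivot(2,2)=-11: scale R2 → (0, 0, 1)
  clear (0,2): R0 −= (-2)R2 → (1, 0, 0)
  clear (1,2): R1 −= (1/3)R2 → (0, 1, 0)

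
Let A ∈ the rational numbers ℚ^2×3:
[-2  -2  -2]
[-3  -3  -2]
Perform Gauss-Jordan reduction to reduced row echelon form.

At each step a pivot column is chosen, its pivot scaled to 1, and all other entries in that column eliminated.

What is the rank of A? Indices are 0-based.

rank = 2

[1] R0 /= -2  ⇒  (1, 1, 1)
     R1 -= -3·R0  ⇒  (0, 0, 1)
column 1 empty below row 1
[2] R1 /= 1  ⇒  (0, 0, 1)
     R0 -= 1·R1  ⇒  (1, 1, 0)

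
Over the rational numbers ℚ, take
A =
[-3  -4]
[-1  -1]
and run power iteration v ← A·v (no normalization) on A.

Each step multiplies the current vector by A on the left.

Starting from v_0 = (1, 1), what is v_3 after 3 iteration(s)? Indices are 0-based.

v_0 = (1, 1).
v_1 = A·v_0 = (-7, -2).
v_2 = A·v_1 = (29, 9).
v_3 = A·v_2 = (-123, -38).

v_3 = (-123, -38)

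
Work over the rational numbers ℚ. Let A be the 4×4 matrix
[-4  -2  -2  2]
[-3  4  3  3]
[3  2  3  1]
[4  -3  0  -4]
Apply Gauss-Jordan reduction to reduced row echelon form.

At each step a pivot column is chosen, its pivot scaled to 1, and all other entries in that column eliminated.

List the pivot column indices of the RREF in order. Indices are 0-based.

[1] R0 /= -4  ⇒  (1, 1/2, 1/2, -1/2)
     R1 -= -3·R0  ⇒  (0, 11/2, 9/2, 3/2)
     R2 -= 3·R0  ⇒  (0, 1/2, 3/2, 5/2)
     R3 -= 4·R0  ⇒  (0, -5, -2, -2)
[2] R1 /= 11/2  ⇒  (0, 1, 9/11, 3/11)
     R0 -= 1/2·R1  ⇒  (1, 0, 1/11, -7/11)
     R2 -= 1/2·R1  ⇒  (0, 0, 12/11, 26/11)
     R3 -= -5·R1  ⇒  (0, 0, 23/11, -7/11)
[3] R2 /= 12/11  ⇒  (0, 0, 1, 13/6)
     R0 -= 1/11·R2  ⇒  (1, 0, 0, -5/6)
     R1 -= 9/11·R2  ⇒  (0, 1, 0, -3/2)
     R3 -= 23/11·R2  ⇒  (0, 0, 0, -31/6)
[4] R3 /= -31/6  ⇒  (0, 0, 0, 1)
     R0 -= -5/6·R3  ⇒  (1, 0, 0, 0)
     R1 -= -3/2·R3  ⇒  (0, 1, 0, 0)
     R2 -= 13/6·R3  ⇒  (0, 0, 1, 0)

pivot columns: 0, 1, 2, 3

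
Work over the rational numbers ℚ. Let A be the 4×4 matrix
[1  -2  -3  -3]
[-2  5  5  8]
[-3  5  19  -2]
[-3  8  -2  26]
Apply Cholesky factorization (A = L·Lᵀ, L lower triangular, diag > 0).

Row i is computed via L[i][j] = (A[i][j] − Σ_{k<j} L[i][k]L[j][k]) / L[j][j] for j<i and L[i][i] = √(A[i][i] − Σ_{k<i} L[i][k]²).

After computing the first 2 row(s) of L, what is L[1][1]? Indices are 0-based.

L[1][1] = 1

Step 1: L[0][0] = √(1) = 1.
  L[1][0] = (-2) / L[0][0] = -2.
Step 2: L[1][1] = √(1) = 1.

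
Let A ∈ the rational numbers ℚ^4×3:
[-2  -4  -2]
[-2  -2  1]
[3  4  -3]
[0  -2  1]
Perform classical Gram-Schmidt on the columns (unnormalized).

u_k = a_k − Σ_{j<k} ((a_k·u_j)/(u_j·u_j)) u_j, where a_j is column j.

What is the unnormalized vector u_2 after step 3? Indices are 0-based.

u_2 = (-32/13, -1/13, -22/13, 21/13)

Step 1: u_0 = a_0 = (-2, -2, 3, 0).
Step 2: u_1 = a_1 − (24/17)·u_0 = (-20/17, 14/17, -4/17, -2).
Step 3: u_2 = a_2 − (-7/17)·u_0 − (4/13)·u_1 = (-32/13, -1/13, -22/13, 21/13).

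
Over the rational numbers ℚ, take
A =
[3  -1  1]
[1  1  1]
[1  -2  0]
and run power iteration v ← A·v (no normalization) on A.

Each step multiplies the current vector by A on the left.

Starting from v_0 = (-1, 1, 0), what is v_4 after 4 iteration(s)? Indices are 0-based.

v_0 = (-1, 1, 0).
v_1 = A·v_0 = (-4, 0, -3).
v_2 = A·v_1 = (-15, -7, -4).
v_3 = A·v_2 = (-42, -26, -1).
v_4 = A·v_3 = (-101, -69, 10).

v_4 = (-101, -69, 10)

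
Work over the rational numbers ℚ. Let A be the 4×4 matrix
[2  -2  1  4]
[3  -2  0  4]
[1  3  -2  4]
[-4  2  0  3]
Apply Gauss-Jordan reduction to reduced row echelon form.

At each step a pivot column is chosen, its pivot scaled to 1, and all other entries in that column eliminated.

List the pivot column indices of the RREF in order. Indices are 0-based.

pivot columns: 0, 1, 2, 3

[1] R0 /= 2  ⇒  (1, -1, 1/2, 2)
     R1 -= 3·R0  ⇒  (0, 1, -3/2, -2)
     R2 -= 1·R0  ⇒  (0, 4, -5/2, 2)
     R3 -= -4·R0  ⇒  (0, -2, 2, 11)
[2] R1 /= 1  ⇒  (0, 1, -3/2, -2)
     R0 -= -1·R1  ⇒  (1, 0, -1, 0)
     R2 -= 4·R1  ⇒  (0, 0, 7/2, 10)
     R3 -= -2·R1  ⇒  (0, 0, -1, 7)
[3] R2 /= 7/2  ⇒  (0, 0, 1, 20/7)
     R0 -= -1·R2  ⇒  (1, 0, 0, 20/7)
     R1 -= -3/2·R2  ⇒  (0, 1, 0, 16/7)
     R3 -= -1·R2  ⇒  (0, 0, 0, 69/7)
[4] R3 /= 69/7  ⇒  (0, 0, 0, 1)
     R0 -= 20/7·R3  ⇒  (1, 0, 0, 0)
     R1 -= 16/7·R3  ⇒  (0, 1, 0, 0)
     R2 -= 20/7·R3  ⇒  (0, 0, 1, 0)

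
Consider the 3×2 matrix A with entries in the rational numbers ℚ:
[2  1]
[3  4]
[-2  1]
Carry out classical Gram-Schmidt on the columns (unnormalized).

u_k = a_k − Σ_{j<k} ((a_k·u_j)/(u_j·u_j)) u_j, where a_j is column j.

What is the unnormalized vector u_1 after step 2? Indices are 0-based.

Step 1: u_0 = a_0 = (2, 3, -2).
Step 2: u_1 = a_1 − (12/17)·u_0 = (-7/17, 32/17, 41/17).

u_1 = (-7/17, 32/17, 41/17)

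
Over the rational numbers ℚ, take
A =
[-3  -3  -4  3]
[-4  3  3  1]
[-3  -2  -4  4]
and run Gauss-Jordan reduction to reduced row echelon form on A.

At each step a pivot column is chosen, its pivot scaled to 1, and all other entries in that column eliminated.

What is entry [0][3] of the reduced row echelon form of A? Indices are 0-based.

M[0][3] = -2/5

[1] R0 /= -3  ⇒  (1, 1, 4/3, -1)
     R1 -= -4·R0  ⇒  (0, 7, 25/3, -3)
     R2 -= -3·R0  ⇒  (0, 1, 0, 1)
[2] R1 /= 7  ⇒  (0, 1, 25/21, -3/7)
     R0 -= 1·R1  ⇒  (1, 0, 1/7, -4/7)
     R2 -= 1·R1  ⇒  (0, 0, -25/21, 10/7)
[3] R2 /= -25/21  ⇒  (0, 0, 1, -6/5)
     R0 -= 1/7·R2  ⇒  (1, 0, 0, -2/5)
     R1 -= 25/21·R2  ⇒  (0, 1, 0, 1)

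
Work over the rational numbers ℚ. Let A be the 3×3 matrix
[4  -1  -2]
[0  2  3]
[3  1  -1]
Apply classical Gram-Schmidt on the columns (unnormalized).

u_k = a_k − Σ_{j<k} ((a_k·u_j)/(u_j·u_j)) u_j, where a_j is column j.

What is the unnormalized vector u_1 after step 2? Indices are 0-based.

u_1 = (-21/25, 2, 28/25)

Step 1: u_0 = a_0 = (4, 0, 3).
Step 2: u_1 = a_1 − (-1/25)·u_0 = (-21/25, 2, 28/25).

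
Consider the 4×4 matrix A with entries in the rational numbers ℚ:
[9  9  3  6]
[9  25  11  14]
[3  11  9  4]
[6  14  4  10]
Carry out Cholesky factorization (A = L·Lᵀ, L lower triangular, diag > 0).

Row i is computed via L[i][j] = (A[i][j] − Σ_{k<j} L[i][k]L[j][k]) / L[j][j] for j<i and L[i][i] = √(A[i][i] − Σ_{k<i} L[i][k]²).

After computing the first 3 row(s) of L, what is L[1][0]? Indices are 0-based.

Step 1: L[0][0] = √(9) = 3.
  L[1][0] = (9) / L[0][0] = 3.
Step 2: L[1][1] = √(16) = 4.
  L[2][0] = (3) / L[0][0] = 1.
  L[2][1] = (8) / L[1][1] = 2.
Step 3: L[2][2] = √(4) = 2.

L[1][0] = 3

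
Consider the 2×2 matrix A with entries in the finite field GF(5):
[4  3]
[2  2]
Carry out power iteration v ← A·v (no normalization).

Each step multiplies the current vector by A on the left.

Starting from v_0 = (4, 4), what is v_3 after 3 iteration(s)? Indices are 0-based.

v_0 = (4, 4).
v_1 = A·v_0 = (3, 1).
v_2 = A·v_1 = (0, 3).
v_3 = A·v_2 = (4, 1).

v_3 = (4, 1)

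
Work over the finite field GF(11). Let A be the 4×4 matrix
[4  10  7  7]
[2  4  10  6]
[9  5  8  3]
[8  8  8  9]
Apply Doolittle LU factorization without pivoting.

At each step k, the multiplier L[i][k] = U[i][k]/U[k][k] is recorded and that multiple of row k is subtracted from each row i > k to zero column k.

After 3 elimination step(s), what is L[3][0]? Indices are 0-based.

L[3][0] = 2

[col 0] pivot 4
  R1 -= 6*R0 → (0, 10, 1, 8)  (L[1][0] := 6)
  R2 -= 5*R0 → (0, 10, 6, 1)  (L[2][0] := 5)
  R3 -= 2*R0 → (0, 10, 5, 6)  (L[3][0] := 2)
[col 1] pivot 10
  R2 -= 1*R1 → (0, 0, 5, 4)  (L[2][1] := 1)
  R3 -= 1*R1 → (0, 0, 4, 9)  (L[3][1] := 1)
[col 2] pivot 5
  R3 -= 3*R2 → (0, 0, 0, 8)  (L[3][2] := 3)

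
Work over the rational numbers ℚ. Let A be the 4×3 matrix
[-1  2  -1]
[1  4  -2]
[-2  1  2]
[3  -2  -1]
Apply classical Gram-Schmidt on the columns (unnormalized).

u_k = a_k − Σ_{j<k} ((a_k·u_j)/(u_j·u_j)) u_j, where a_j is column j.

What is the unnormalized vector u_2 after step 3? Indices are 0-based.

u_2 = (-299/339, 110/339, 344/339, 31/113)

Step 1: u_0 = a_0 = (-1, 1, -2, 3).
Step 2: u_1 = a_1 − (-2/5)·u_0 = (8/5, 22/5, 1/5, -4/5).
Step 3: u_2 = a_2 − (-8/15)·u_0 − (-46/113)·u_1 = (-299/339, 110/339, 344/339, 31/113).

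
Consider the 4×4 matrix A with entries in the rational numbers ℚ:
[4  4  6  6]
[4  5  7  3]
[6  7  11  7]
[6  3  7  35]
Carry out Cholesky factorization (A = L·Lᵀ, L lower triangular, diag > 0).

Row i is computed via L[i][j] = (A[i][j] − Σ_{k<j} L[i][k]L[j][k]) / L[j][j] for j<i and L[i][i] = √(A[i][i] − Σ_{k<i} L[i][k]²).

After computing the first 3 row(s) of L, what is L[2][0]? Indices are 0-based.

L[2][0] = 3

Step 1: L[0][0] = √(4) = 2.
  L[1][0] = (4) / L[0][0] = 2.
Step 2: L[1][1] = √(1) = 1.
  L[2][0] = (6) / L[0][0] = 3.
  L[2][1] = (1) / L[1][1] = 1.
Step 3: L[2][2] = √(1) = 1.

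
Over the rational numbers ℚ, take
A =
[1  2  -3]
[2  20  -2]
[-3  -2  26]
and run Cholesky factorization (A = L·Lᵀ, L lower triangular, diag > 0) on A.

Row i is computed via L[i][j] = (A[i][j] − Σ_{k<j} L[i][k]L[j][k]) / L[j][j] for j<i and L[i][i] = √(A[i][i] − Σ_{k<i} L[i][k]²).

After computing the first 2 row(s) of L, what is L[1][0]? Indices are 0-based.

Step 1: L[0][0] = √(1) = 1.
  L[1][0] = (2) / L[0][0] = 2.
Step 2: L[1][1] = √(16) = 4.

L[1][0] = 2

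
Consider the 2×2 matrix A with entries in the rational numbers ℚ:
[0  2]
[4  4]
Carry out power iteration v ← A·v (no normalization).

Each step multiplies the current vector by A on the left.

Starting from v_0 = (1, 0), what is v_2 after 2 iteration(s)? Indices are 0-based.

v_0 = (1, 0).
v_1 = A·v_0 = (0, 4).
v_2 = A·v_1 = (8, 16).

v_2 = (8, 16)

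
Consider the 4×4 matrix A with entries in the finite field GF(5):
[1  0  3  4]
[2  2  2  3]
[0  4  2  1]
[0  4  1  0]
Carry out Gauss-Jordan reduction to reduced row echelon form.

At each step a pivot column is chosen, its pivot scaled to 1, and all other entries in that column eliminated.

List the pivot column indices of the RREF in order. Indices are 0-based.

[1] R0 /= 1  ⇒  (1, 0, 3, 4)
     R1 -= 2·R0  ⇒  (0, 2, 1, 0)
[2] R1 /= 2  ⇒  (0, 1, 3, 0)
     R2 -= 4·R1  ⇒  (0, 0, 0, 1)
     R3 -= 4·R1  ⇒  (0, 0, 4, 0)
[3] R2 <-> R3
[3] R2 /= 4  ⇒  (0, 0, 1, 0)
     R0 -= 3·R2  ⇒  (1, 0, 0, 4)
     R1 -= 3·R2  ⇒  (0, 1, 0, 0)
[4] R3 /= 1  ⇒  (0, 0, 0, 1)
     R0 -= 4·R3  ⇒  (1, 0, 0, 0)

pivot columns: 0, 1, 2, 3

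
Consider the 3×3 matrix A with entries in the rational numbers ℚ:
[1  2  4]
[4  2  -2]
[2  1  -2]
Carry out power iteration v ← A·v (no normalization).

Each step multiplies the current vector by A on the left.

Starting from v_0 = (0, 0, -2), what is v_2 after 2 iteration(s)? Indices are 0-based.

v_0 = (0, 0, -2).
v_1 = A·v_0 = (-8, 4, 4).
v_2 = A·v_1 = (16, -32, -20).

v_2 = (16, -32, -20)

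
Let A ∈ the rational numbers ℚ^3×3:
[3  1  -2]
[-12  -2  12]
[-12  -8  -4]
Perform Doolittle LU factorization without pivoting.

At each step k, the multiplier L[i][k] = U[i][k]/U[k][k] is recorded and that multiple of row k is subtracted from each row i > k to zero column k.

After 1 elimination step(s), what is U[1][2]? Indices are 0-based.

k=0: U[0][0]=3
  eliminate (1,0): mult=-4, new row 1: (0, 2, 4); set L[1][0]=-4
  eliminate (2,0): mult=-4, new row 2: (0, -4, -12); set L[2][0]=-4

U[1][2] = 4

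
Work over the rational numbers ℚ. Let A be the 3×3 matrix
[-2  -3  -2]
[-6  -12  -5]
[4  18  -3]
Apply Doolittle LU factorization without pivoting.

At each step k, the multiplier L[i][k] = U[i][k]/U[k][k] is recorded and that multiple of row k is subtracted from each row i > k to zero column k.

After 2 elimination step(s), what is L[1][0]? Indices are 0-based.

L[1][0] = 3

[col 0] pivot -2
  R1 -= 3*R0 → (0, -3, 1)  (L[1][0] := 3)
  R2 -= -2*R0 → (0, 12, -7)  (L[2][0] := -2)
[col 1] pivot -3
  R2 -= -4*R1 → (0, 0, -3)  (L[2][1] := -4)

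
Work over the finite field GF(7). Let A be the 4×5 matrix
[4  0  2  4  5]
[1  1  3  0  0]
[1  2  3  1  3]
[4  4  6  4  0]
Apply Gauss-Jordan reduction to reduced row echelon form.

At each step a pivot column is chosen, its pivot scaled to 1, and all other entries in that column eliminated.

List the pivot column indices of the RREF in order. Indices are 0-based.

step 1: normalize row 0 (÷4) = (1, 0, 4, 1, 3)
  row 1: subtract 1×row0 = (0, 1, 6, 6, 4)
  row 2: subtract 1×row0 = (0, 2, 6, 0, 0)
  row 3: subtract 4×row0 = (0, 4, 4, 0, 2)
step 2: normalize row 1 (÷1) = (0, 1, 6, 6, 4)
  row 2: subtract 2×row1 = (0, 0, 1, 2, 6)
  row 3: subtract 4×row1 = (0, 0, 1, 4, 0)
step 3: normalize row 2 (÷1) = (0, 0, 1, 2, 6)
  row 0: subtract 4×row2 = (1, 0, 0, 0, 0)
  row 1: subtract 6×row2 = (0, 1, 0, 1, 3)
  row 3: subtract 1×row2 = (0, 0, 0, 2, 1)
step 4: normalize row 3 (÷2) = (0, 0, 0, 1, 4)
  row 1: subtract 1×row3 = (0, 1, 0, 0, 6)
  row 2: subtract 2×row3 = (0, 0, 1, 0, 5)

pivot columns: 0, 1, 2, 3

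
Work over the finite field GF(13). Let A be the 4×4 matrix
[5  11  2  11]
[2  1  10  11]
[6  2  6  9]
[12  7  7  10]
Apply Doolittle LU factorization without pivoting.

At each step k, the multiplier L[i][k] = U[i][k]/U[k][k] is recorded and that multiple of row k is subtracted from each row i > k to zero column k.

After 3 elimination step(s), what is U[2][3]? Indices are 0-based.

Step 1: pivot at (0,0) is 5.
  row1 ← row1 − (3)·row0  ⇒  L[1][0]=3, U row1=(0, 7, 4, 4)
  row2 ← row2 − (9)·row0  ⇒  L[2][0]=9, U row2=(0, 7, 1, 1)
  row3 ← row3 − (5)·row0  ⇒  L[3][0]=5, U row3=(0, 4, 10, 7)
Step 2: pivot at (1,1) is 7.
  row2 ← row2 − (1)·row1  ⇒  L[2][1]=1, U row2=(0, 0, 10, 10)
  row3 ← row3 − (8)·row1  ⇒  L[3][1]=8, U row3=(0, 0, 4, 1)
Step 3: pivot at (2,2) is 10.
  row3 ← row3 − (3)·row2  ⇒  L[3][2]=3, U row3=(0, 0, 0, 10)

U[2][3] = 10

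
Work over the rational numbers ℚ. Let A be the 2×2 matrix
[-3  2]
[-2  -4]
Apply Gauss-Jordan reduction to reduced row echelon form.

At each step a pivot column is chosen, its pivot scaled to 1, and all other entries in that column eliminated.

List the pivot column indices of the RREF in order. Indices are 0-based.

pivot columns: 0, 1

pivot(0,0)=-3: scale R0 → (1, -2/3)
  clear (1,0): R1 −= (-2)R0 → (0, -16/3)
pivot(1,1)=-16/3: scale R1 → (0, 1)
  clear (0,1): R0 −= (-2/3)R1 → (1, 0)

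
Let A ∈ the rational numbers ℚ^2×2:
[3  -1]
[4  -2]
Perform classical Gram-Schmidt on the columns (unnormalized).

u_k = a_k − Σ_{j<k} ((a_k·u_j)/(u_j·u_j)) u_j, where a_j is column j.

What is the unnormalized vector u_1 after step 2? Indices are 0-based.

u_1 = (8/25, -6/25)

Step 1: u_0 = a_0 = (3, 4).
Step 2: u_1 = a_1 − (-11/25)·u_0 = (8/25, -6/25).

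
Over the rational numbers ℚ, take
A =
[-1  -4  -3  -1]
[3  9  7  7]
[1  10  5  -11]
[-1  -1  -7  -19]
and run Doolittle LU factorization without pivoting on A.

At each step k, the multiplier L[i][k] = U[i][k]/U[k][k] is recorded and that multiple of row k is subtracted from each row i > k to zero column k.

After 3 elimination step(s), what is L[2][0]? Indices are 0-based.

L[2][0] = -1

[col 0] pivot -1
  R1 -= -3*R0 → (0, -3, -2, 4)  (L[1][0] := -3)
  R2 -= -1*R0 → (0, 6, 2, -12)  (L[2][0] := -1)
  R3 -= 1*R0 → (0, 3, -4, -18)  (L[3][0] := 1)
[col 1] pivot -3
  R2 -= -2*R1 → (0, 0, -2, -4)  (L[2][1] := -2)
  R3 -= -1*R1 → (0, 0, -6, -14)  (L[3][1] := -1)
[col 2] pivot -2
  R3 -= 3*R2 → (0, 0, 0, -2)  (L[3][2] := 3)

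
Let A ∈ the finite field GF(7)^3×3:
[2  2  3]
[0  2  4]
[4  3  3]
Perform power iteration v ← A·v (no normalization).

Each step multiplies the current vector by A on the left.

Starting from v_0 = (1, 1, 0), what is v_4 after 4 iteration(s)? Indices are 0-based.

v_4 = (3, 3, 1)

v_0 = (1, 1, 0).
v_1 = A·v_0 = (4, 2, 0).
v_2 = A·v_1 = (5, 4, 1).
v_3 = A·v_2 = (0, 5, 0).
v_4 = A·v_3 = (3, 3, 1).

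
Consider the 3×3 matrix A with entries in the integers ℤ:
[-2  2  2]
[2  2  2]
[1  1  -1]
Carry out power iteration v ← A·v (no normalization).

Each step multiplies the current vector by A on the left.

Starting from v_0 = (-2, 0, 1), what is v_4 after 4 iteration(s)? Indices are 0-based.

v_0 = (-2, 0, 1).
v_1 = A·v_0 = (6, -2, -3).
v_2 = A·v_1 = (-22, 2, 7).
v_3 = A·v_2 = (62, -26, -27).
v_4 = A·v_3 = (-230, 18, 63).

v_4 = (-230, 18, 63)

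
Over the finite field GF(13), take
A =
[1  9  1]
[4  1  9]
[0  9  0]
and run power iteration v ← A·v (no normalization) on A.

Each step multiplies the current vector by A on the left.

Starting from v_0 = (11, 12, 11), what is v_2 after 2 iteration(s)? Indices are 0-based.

v_2 = (8, 9, 4)

v_0 = (11, 12, 11).
v_1 = A·v_0 = (0, 12, 4).
v_2 = A·v_1 = (8, 9, 4).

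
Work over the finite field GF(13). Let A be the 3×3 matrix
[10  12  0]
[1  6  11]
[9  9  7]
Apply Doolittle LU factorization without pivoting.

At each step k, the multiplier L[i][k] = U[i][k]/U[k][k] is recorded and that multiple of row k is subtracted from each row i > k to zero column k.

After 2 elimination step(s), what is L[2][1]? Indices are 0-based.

L[2][1] = 11

Step 1: pivot at (0,0) is 10.
  row1 ← row1 − (4)·row0  ⇒  L[1][0]=4, U row1=(0, 10, 11)
  row2 ← row2 − (10)·row0  ⇒  L[2][0]=10, U row2=(0, 6, 7)
Step 2: pivot at (1,1) is 10.
  row2 ← row2 − (11)·row1  ⇒  L[2][1]=11, U row2=(0, 0, 3)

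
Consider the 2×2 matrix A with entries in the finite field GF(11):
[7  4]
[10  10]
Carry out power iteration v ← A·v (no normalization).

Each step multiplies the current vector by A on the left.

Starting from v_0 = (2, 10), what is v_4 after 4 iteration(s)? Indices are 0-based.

v_0 = (2, 10).
v_1 = A·v_0 = (10, 10).
v_2 = A·v_1 = (0, 2).
v_3 = A·v_2 = (8, 9).
v_4 = A·v_3 = (4, 5).

v_4 = (4, 5)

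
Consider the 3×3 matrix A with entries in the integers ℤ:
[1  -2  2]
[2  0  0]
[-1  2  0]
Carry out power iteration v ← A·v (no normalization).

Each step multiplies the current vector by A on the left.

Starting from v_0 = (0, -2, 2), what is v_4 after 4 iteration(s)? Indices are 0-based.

v_0 = (0, -2, 2).
v_1 = A·v_0 = (8, 0, -4).
v_2 = A·v_1 = (0, 16, -8).
v_3 = A·v_2 = (-48, 0, 32).
v_4 = A·v_3 = (16, -96, 48).

v_4 = (16, -96, 48)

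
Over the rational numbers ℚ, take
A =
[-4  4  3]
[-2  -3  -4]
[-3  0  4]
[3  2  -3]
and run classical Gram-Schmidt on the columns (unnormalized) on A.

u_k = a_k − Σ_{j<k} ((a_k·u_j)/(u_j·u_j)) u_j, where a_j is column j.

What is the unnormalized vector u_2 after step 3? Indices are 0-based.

Step 1: u_0 = a_0 = (-4, -2, -3, 3).
Step 2: u_1 = a_1 − (-2/19)·u_0 = (68/19, -61/19, -6/19, 44/19).
Step 3: u_2 = a_2 − (-25/38)·u_0 − (292/543)·u_1 = (-845/543, -1949/543, 795/362, -2467/1086).

u_2 = (-845/543, -1949/543, 795/362, -2467/1086)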